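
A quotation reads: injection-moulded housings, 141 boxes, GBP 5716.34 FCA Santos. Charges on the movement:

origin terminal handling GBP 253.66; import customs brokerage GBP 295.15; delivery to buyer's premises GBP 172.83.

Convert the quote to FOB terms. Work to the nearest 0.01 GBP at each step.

Not relevant to the conversion: brokerage, delivery — on the buyer under both terms; not part of either seller's price.
From FCA to FOB, the seller additionally bears: origin terminal.
FOB price = 5716.34 + 253.66 = 5970.00

FOB price: GBP 5970.00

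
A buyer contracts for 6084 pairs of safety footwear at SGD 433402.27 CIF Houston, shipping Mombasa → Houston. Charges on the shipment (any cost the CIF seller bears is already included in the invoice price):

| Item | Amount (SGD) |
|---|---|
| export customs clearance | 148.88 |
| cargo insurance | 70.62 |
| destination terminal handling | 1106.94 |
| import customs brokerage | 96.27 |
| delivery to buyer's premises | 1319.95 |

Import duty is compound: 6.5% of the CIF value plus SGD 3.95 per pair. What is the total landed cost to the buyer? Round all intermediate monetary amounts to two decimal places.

Total landed cost: SGD 488128.38

CIF: the seller pays costs through ocean freight and marine insurance to the destination port.
Already in the invoice (seller's account under CIF): export clearance, insurance — exclude.
The CIF price already equals the CIF value: 433402.27
Ad valorem component: 433402.27 × 6.5% = 28171.15
Specific component: 6084 × 3.95 = 24031.80
Import duty = 28171.15 + 24031.80 = 52202.95
Buyer bears: destination terminal 1106.94 + brokerage 96.27 + delivery 1319.95 + duty 52202.95 = 54726.11
Landed cost = invoice 433402.27 + 54726.11 = 488128.38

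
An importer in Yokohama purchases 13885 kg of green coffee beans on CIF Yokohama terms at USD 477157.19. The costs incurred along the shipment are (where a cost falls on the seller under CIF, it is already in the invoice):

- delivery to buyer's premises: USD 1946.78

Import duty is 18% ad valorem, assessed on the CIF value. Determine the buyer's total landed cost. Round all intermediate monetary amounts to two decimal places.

Total landed cost: USD 564992.26

CIF: the seller pays costs through ocean freight and marine insurance to the destination port.
The CIF price already equals the CIF value: 477157.19
Import duty = 477157.19 × 18% = 85888.29
Buyer bears: delivery 1946.78 + duty 85888.29 = 87835.07
Landed cost = invoice 477157.19 + 87835.07 = 564992.26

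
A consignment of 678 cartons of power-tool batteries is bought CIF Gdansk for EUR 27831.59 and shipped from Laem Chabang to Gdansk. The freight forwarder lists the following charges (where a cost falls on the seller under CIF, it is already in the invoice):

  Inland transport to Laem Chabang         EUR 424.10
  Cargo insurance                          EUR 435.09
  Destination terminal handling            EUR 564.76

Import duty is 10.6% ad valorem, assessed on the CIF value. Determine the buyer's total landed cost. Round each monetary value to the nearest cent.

CIF: the seller pays costs through ocean freight and marine insurance to the destination port.
Already in the invoice (seller's account under CIF): inland to port, insurance — exclude.
The CIF price already equals the CIF value: 27831.59
Import duty = 27831.59 × 10.6% = 2950.15
Buyer bears: destination terminal 564.76 + duty 2950.15 = 3514.91
Landed cost = invoice 27831.59 + 3514.91 = 31346.50

Total landed cost: EUR 31346.50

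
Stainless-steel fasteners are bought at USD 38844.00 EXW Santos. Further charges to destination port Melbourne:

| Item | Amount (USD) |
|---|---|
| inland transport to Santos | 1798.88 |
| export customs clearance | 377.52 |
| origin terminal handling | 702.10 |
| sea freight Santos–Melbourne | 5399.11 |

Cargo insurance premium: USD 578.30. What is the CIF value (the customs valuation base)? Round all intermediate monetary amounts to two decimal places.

CIF value: USD 47699.91

CIF = EXW price + pre-shipment costs + freight + insurance
CIF = 38844.00 + 1798.88 + 377.52 + 702.10 + 5399.11 + 578.30 = 47699.91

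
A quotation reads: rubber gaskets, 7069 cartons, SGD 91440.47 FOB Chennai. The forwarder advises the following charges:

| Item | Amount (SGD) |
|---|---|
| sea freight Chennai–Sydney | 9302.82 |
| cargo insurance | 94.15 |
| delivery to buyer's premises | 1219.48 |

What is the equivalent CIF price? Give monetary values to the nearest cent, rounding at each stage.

CIF price: SGD 100837.44

Not relevant to the conversion: delivery — on the buyer under both terms; not part of either seller's price.
From FOB to CIF, the seller additionally bears: freight, insurance.
CIF price = 91440.47 + 9302.82 + 94.15 = 100837.44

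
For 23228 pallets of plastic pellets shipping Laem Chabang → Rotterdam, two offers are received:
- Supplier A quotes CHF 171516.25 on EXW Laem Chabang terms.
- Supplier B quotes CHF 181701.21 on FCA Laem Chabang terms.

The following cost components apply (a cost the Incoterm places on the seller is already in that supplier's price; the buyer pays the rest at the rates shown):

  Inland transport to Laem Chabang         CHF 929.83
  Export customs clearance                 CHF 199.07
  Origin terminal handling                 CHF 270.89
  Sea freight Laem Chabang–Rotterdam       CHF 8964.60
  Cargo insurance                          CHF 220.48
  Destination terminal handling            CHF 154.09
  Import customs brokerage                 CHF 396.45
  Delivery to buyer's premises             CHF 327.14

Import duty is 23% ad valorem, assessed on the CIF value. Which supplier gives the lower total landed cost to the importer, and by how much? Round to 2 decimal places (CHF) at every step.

Supplier A (EXW):
CIF value = EXW price + inland to port + export clearance + origin terminal + freight + insurance = 171516.25 + 929.83 + 199.07 + 270.89 + 8964.60 + 220.48 = 182101.12
Import duty = 182101.12 × 23% = 41883.26
Buyer bears (A): 929.83 + 199.07 + 270.89 + 8964.60 + 220.48 + 154.09 + 396.45 + 327.14 = 11462.55
Landed cost (A) = invoice 171516.25 + 11462.55 + duty 41883.26 = 224862.06
Supplier B (FCA):
CIF value = FCA price + origin terminal + freight + insurance = 181701.21 + 270.89 + 8964.60 + 220.48 = 191157.18
Import duty = 191157.18 × 23% = 43966.15
Buyer bears (B): 270.89 + 8964.60 + 220.48 + 154.09 + 396.45 + 327.14 = 10333.65
Landed cost (B) = invoice 181701.21 + 10333.65 + duty 43966.15 = 236001.01
Difference = |224862.06 − 236001.01| = 11138.95

Supplier A is cheaper by CHF 11138.95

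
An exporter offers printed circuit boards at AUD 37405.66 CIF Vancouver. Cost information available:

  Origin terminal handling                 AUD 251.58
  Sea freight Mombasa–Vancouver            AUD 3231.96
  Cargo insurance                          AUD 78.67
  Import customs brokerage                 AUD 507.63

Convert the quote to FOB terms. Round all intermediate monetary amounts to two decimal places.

FOB price: AUD 34095.03

Not relevant to the conversion: origin terminal — on the seller under both CIF and FOB; already in the CIF price and stays in the FOB price. brokerage — on the buyer under both terms; not part of either seller's price.
From CIF to FOB, the seller no longer bears: freight, insurance.
FOB price = 37405.66 − 3231.96 − 78.67 = 34095.03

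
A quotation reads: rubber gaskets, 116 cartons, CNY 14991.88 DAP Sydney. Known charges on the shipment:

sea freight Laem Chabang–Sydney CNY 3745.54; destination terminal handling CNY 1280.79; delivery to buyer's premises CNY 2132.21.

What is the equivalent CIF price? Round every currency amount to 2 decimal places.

Not relevant to the conversion: freight — on the seller under both DAP and CIF; already in the DAP price and stays in the CIF price.
From DAP to CIF, the seller no longer bears: destination terminal, delivery.
CIF price = 14991.88 − 1280.79 − 2132.21 = 11578.88

CIF price: CNY 11578.88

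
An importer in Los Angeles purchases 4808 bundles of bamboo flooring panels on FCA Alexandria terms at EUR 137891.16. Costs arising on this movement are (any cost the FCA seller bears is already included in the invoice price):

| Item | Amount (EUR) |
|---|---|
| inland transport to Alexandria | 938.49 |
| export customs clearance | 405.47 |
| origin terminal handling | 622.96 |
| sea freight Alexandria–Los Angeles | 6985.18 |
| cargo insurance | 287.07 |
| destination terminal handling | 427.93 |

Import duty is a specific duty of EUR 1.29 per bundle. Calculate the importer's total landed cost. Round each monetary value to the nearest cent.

Total landed cost: EUR 152416.62

FCA: the seller delivers export-cleared goods to the carrier; the buyer bears costs from that point.
Already in the invoice (seller's account under FCA): inland to port, export clearance — exclude.
CIF value = FCA price + origin terminal + freight + insurance = 137891.16 + 622.96 + 6985.18 + 287.07 = 145786.37
Import duty = 4808 × 1.29 = 6202.32
Buyer bears: origin terminal 622.96 + freight 6985.18 + insurance 287.07 + destination terminal 427.93 + duty 6202.32 = 14525.46
Landed cost = invoice 137891.16 + 14525.46 = 152416.62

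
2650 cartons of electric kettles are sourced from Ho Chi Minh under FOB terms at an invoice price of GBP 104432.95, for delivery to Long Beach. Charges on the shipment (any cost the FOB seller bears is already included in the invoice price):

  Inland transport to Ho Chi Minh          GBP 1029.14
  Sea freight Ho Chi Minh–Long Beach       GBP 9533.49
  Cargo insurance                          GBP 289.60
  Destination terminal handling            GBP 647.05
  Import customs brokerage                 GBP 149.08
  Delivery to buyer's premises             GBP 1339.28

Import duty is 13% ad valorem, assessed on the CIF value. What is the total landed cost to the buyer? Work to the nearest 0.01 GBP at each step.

FOB: the seller bears costs until goods are on board at the origin port; the buyer bears freight, insurance and all costs thereafter.
Already in the invoice (seller's account under FOB): inland to port — exclude.
CIF value = FOB price + freight + insurance = 104432.95 + 9533.49 + 289.60 = 114256.04
Import duty = 114256.04 × 13% = 14853.29
Buyer bears: freight 9533.49 + insurance 289.60 + destination terminal 647.05 + brokerage 149.08 + delivery 1339.28 + duty 14853.29 = 26811.79
Landed cost = invoice 104432.95 + 26811.79 = 131244.74

Total landed cost: GBP 131244.74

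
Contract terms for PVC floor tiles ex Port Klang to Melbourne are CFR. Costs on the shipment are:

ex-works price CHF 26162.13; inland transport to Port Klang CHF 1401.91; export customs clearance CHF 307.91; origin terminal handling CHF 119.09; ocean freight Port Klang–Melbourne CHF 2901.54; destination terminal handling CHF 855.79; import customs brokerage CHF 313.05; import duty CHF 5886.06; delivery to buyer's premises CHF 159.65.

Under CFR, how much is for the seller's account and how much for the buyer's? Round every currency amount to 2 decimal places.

CFR: the seller pays costs through ocean freight to the destination port, but not insurance.
Seller's account: goods 26162.13 + inland to port 1401.91 + export clearance 307.91 + origin terminal 119.09 + freight 2901.54 = 30892.58
Buyer's account: destination terminal 855.79 + brokerage 313.05 + duty 5886.06 + delivery 159.65 = 7214.55

Seller: CHF 30892.58; buyer: CHF 7214.55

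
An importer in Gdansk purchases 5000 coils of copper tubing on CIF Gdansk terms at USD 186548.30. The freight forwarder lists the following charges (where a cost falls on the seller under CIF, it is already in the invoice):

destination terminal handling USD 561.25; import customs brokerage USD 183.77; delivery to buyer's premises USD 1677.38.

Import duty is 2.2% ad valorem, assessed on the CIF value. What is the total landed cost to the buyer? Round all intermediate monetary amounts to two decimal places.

CIF: the seller pays costs through ocean freight and marine insurance to the destination port.
The CIF price already equals the CIF value: 186548.30
Import duty = 186548.30 × 2.2% = 4104.06
Buyer bears: destination terminal 561.25 + brokerage 183.77 + delivery 1677.38 + duty 4104.06 = 6526.46
Landed cost = invoice 186548.30 + 6526.46 = 193074.76

Total landed cost: USD 193074.76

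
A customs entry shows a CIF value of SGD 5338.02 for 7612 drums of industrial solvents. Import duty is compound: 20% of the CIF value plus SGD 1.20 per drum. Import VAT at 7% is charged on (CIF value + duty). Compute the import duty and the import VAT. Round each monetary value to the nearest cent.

Ad valorem component: 5338.02 × 20% = 1067.60
Specific component: 7612 × 1.20 = 9134.40
Import duty = 1067.60 + 9134.40 = 10202.00
VAT base = CIF + duty = 5338.02 + 10202.00 = 15540.02
Import VAT = 15540.02 × 7% = 1087.80

Import duty: SGD 10202.00; import VAT: SGD 1087.80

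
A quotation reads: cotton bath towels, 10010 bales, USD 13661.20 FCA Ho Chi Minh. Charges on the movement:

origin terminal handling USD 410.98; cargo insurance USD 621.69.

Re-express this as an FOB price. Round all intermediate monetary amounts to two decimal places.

FOB price: USD 14072.18

Not relevant to the conversion: insurance — on the buyer under both terms; not part of either seller's price.
From FCA to FOB, the seller additionally bears: origin terminal.
FOB price = 13661.20 + 410.98 = 14072.18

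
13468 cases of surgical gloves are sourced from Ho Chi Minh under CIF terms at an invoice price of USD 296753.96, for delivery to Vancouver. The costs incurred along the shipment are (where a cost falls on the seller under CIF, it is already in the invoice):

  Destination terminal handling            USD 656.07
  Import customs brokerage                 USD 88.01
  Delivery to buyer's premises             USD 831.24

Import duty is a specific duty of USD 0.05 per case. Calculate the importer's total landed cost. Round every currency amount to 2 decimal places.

CIF: the seller pays costs through ocean freight and marine insurance to the destination port.
The CIF price already equals the CIF value: 296753.96
Import duty = 13468 × 0.05 = 673.40
Buyer bears: destination terminal 656.07 + brokerage 88.01 + delivery 831.24 + duty 673.40 = 2248.72
Landed cost = invoice 296753.96 + 2248.72 = 299002.68

Total landed cost: USD 299002.68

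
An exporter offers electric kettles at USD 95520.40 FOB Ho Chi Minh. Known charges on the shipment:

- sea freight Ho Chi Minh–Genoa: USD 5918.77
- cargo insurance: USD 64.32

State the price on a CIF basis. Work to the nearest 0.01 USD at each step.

CIF price: USD 101503.49

From FOB to CIF, the seller additionally bears: freight, insurance.
CIF price = 95520.40 + 5918.77 + 64.32 = 101503.49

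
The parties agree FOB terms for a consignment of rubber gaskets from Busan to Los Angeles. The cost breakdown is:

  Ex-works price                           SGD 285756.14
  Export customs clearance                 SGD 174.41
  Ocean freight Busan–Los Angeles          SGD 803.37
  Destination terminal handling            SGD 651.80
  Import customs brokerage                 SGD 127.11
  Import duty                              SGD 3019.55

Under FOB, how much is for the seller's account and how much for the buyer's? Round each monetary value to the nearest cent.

Seller: SGD 285930.55; buyer: SGD 4601.83

FOB: the seller bears costs until goods are on board at the origin port; the buyer bears freight, insurance and all costs thereafter.
Seller's account: goods 285756.14 + export clearance 174.41 = 285930.55
Buyer's account: freight 803.37 + destination terminal 651.80 + brokerage 127.11 + duty 3019.55 = 4601.83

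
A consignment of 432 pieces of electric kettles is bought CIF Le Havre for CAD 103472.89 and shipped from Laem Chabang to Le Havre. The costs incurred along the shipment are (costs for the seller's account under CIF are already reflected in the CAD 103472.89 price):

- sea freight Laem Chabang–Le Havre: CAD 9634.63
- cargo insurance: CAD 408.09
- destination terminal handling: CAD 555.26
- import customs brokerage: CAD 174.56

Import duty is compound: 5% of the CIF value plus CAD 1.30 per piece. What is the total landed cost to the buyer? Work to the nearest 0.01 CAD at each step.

CIF: the seller pays costs through ocean freight and marine insurance to the destination port.
Already in the invoice (seller's account under CIF): freight, insurance — exclude.
The CIF price already equals the CIF value: 103472.89
Ad valorem component: 103472.89 × 5% = 5173.64
Specific component: 432 × 1.30 = 561.60
Import duty = 5173.64 + 561.60 = 5735.24
Buyer bears: destination terminal 555.26 + brokerage 174.56 + duty 5735.24 = 6465.06
Landed cost = invoice 103472.89 + 6465.06 = 109937.95

Total landed cost: CAD 109937.95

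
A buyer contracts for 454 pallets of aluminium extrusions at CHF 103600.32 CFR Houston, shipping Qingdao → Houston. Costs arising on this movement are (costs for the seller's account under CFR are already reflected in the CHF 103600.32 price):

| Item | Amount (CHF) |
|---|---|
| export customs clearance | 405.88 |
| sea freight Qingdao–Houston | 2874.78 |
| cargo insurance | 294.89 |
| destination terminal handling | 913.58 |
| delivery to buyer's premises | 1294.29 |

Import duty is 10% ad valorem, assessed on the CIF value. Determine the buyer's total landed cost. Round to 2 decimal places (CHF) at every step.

CFR: the seller pays costs through ocean freight to the destination port, but not insurance.
Already in the invoice (seller's account under CFR): export clearance, freight — exclude.
CIF value = CFR price + insurance = 103600.32 + 294.89 = 103895.21
Import duty = 103895.21 × 10% = 10389.52
Buyer bears: insurance 294.89 + destination terminal 913.58 + delivery 1294.29 + duty 10389.52 = 12892.28
Landed cost = invoice 103600.32 + 12892.28 = 116492.60

Total landed cost: CHF 116492.60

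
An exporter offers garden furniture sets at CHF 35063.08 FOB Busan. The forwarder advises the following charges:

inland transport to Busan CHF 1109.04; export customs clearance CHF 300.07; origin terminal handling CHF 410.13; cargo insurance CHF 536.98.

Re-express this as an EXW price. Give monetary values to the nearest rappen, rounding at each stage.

EXW price: CHF 33243.84

Not relevant to the conversion: insurance — on the buyer under both terms; not part of either seller's price.
From FOB to EXW, the seller no longer bears: inland to port, export clearance, origin terminal.
EXW price = 35063.08 − 1109.04 − 300.07 − 410.13 = 33243.84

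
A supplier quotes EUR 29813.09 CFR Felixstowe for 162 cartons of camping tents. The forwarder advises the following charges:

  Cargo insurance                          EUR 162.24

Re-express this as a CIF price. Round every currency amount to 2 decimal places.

From CFR to CIF, the seller additionally bears: insurance.
CIF price = 29813.09 + 162.24 = 29975.33

CIF price: EUR 29975.33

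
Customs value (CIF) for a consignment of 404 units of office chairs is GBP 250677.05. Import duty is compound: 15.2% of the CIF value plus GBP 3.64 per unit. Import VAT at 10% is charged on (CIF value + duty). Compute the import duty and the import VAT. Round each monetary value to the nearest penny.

Ad valorem component: 250677.05 × 15.2% = 38102.91
Specific component: 404 × 3.64 = 1470.56
Import duty = 38102.91 + 1470.56 = 39573.47
VAT base = CIF + duty = 250677.05 + 39573.47 = 290250.52
Import VAT = 290250.52 × 10% = 29025.05

Import duty: GBP 39573.47; import VAT: GBP 29025.05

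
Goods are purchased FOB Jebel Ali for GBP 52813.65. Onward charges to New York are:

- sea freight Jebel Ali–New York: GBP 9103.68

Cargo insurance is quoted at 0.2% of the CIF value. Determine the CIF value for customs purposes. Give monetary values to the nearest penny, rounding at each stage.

Let C be the CIF value. C = FOB price + freight + 0.2% × C
C − 0.2% × C = 52813.65 + 9103.68
0.998 × C = 61917.33
C = 61917.33 / 0.998 = 62041.41
Insurance premium = 0.2% × 62041.41 = 124.08

CIF value: GBP 62041.41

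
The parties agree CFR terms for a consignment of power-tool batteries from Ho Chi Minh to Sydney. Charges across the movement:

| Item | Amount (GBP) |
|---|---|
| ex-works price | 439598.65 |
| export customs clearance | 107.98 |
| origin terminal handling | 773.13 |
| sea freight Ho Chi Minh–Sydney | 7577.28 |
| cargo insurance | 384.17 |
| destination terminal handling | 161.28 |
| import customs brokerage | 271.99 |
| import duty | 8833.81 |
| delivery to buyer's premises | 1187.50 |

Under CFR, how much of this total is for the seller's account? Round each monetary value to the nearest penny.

Seller's account: GBP 448057.04

CFR: the seller pays costs through ocean freight to the destination port, but not insurance.
Seller's account: goods 439598.65 + export clearance 107.98 + origin terminal 773.13 + freight 7577.28 = 448057.04
Buyer's account: insurance 384.17 + destination terminal 161.28 + brokerage 271.99 + duty 8833.81 + delivery 1187.50 = 10838.75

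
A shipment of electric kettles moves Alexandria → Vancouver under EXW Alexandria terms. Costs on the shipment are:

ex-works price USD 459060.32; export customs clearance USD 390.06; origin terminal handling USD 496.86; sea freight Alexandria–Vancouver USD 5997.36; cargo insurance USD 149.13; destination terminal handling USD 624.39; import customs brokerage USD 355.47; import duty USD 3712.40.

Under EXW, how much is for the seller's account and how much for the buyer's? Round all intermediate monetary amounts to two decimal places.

Seller: USD 459060.32; buyer: USD 11725.67

EXW: the seller makes goods available at their premises; the buyer bears all onward costs.
Seller's account: goods 459060.32 = 459060.32
Buyer's account: export clearance 390.06 + origin terminal 496.86 + freight 5997.36 + insurance 149.13 + destination terminal 624.39 + brokerage 355.47 + duty 3712.40 = 11725.67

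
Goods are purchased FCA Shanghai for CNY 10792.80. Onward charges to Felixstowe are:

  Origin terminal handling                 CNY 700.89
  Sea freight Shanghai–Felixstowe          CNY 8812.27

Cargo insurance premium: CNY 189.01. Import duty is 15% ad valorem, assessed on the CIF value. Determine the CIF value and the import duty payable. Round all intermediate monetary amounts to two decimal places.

CIF value: CNY 20494.97; import duty: CNY 3074.25

CIF = FCA price + pre-shipment costs + freight + insurance
CIF = 10792.80 + 700.89 + 8812.27 + 189.01 = 20494.97
Import duty = 20494.97 × 15% = 3074.25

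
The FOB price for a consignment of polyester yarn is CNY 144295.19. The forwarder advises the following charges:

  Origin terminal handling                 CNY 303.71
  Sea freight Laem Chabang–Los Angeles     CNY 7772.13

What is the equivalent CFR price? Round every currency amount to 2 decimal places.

Not relevant to the conversion: origin terminal — on the seller under both FOB and CFR; already in the FOB price and stays in the CFR price.
From FOB to CFR, the seller additionally bears: freight.
CFR price = 144295.19 + 7772.13 = 152067.32

CFR price: CNY 152067.32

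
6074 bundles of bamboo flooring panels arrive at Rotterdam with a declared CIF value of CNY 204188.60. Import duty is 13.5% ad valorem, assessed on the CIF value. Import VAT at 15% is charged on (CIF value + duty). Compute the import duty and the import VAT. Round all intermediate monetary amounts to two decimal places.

Import duty: CNY 27565.46; import VAT: CNY 34763.11

Import duty = 204188.60 × 13.5% = 27565.46
VAT base = CIF + duty = 204188.60 + 27565.46 = 231754.06
Import VAT = 231754.06 × 15% = 34763.11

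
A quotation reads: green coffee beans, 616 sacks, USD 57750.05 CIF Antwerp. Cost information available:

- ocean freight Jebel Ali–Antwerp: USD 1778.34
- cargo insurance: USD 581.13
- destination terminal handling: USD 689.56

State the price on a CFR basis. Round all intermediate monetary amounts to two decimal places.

CFR price: USD 57168.92

Not relevant to the conversion: freight — on the seller under both CIF and CFR; already in the CIF price and stays in the CFR price. destination terminal — on the buyer under both terms; not part of either seller's price.
From CIF to CFR, the seller no longer bears: insurance.
CFR price = 57750.05 − 581.13 = 57168.92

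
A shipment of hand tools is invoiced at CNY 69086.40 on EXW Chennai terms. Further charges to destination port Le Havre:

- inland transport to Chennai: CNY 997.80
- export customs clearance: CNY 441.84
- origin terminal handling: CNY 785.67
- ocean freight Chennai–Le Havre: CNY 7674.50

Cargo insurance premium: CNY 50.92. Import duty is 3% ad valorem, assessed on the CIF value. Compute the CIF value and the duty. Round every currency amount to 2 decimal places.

CIF = EXW price + pre-shipment costs + freight + insurance
CIF = 69086.40 + 997.80 + 441.84 + 785.67 + 7674.50 + 50.92 = 79037.13
Import duty = 79037.13 × 3% = 2371.11

CIF value: CNY 79037.13; import duty: CNY 2371.11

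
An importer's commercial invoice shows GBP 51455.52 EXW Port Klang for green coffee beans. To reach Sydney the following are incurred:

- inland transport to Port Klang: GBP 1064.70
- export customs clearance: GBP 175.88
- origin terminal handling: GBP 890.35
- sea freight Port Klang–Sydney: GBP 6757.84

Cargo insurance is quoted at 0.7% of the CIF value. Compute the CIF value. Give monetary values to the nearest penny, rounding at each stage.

CIF value: GBP 60769.68

Let C be the CIF value. C = EXW price + pre-shipment costs + freight + 0.7% × C
C − 0.7% × C = 51455.52 + 1064.70 + 175.88 + 890.35 + 6757.84
0.993 × C = 60344.29
C = 60344.29 / 0.993 = 60769.68
Insurance premium = 0.7% × 60769.68 = 425.39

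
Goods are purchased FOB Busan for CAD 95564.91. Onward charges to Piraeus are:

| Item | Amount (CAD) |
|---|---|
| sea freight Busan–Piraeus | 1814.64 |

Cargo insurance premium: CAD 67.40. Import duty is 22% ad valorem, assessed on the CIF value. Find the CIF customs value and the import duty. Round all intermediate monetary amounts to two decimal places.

CIF = FOB price + freight + insurance
CIF = 95564.91 + 1814.64 + 67.40 = 97446.95
Import duty = 97446.95 × 22% = 21438.33

CIF value: CAD 97446.95; import duty: CAD 21438.33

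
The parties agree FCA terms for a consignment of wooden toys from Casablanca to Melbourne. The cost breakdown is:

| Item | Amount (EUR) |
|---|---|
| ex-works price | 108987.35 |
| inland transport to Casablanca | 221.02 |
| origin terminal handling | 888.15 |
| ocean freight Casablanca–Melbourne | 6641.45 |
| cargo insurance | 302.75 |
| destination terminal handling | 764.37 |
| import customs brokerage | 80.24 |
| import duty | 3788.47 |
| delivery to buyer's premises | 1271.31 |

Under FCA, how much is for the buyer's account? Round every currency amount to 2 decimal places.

FCA: the seller delivers export-cleared goods to the carrier; the buyer bears costs from that point.
Seller's account: goods 108987.35 + inland to port 221.02 = 109208.37
Buyer's account: origin terminal 888.15 + freight 6641.45 + insurance 302.75 + destination terminal 764.37 + brokerage 80.24 + duty 3788.47 + delivery 1271.31 = 13736.74

Buyer's account: EUR 13736.74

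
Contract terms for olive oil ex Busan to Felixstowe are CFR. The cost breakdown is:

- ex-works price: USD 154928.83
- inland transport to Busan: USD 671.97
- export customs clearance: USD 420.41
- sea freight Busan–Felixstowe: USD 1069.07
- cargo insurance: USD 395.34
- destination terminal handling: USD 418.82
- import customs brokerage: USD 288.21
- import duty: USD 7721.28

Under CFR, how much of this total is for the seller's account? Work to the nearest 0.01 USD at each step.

CFR: the seller pays costs through ocean freight to the destination port, but not insurance.
Seller's account: goods 154928.83 + inland to port 671.97 + export clearance 420.41 + freight 1069.07 = 157090.28
Buyer's account: insurance 395.34 + destination terminal 418.82 + brokerage 288.21 + duty 7721.28 = 8823.65

Seller's account: USD 157090.28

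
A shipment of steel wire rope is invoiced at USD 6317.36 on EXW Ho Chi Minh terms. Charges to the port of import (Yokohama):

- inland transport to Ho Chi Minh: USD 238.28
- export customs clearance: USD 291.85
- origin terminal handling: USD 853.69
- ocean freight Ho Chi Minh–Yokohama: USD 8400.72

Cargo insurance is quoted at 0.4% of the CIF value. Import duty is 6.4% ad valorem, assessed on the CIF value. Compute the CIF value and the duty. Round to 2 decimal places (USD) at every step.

CIF value: USD 16166.57; import duty: USD 1034.66

Let C be the CIF value. C = EXW price + pre-shipment costs + freight + 0.4% × C
C − 0.4% × C = 6317.36 + 238.28 + 291.85 + 853.69 + 8400.72
0.996 × C = 16101.90
C = 16101.90 / 0.996 = 16166.57
Insurance premium = 0.4% × 16166.57 = 64.67
Import duty = 16166.57 × 6.4% = 1034.66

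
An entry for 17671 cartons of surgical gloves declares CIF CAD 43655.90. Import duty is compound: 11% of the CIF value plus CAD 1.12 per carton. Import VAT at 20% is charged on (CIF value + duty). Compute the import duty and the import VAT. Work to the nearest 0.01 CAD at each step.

Ad valorem component: 43655.90 × 11% = 4802.15
Specific component: 17671 × 1.12 = 19791.52
Import duty = 4802.15 + 19791.52 = 24593.67
VAT base = CIF + duty = 43655.90 + 24593.67 = 68249.57
Import VAT = 68249.57 × 20% = 13649.91

Import duty: CAD 24593.67; import VAT: CAD 13649.91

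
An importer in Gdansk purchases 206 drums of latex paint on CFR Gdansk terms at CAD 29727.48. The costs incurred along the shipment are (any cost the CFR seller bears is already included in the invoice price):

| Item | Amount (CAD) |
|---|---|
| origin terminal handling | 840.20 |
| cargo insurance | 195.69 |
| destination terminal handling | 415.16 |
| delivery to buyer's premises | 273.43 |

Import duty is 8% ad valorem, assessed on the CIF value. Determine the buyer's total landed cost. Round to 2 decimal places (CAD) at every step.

Total landed cost: CAD 33005.61

CFR: the seller pays costs through ocean freight to the destination port, but not insurance.
Already in the invoice (seller's account under CFR): origin terminal — exclude.
CIF value = CFR price + insurance = 29727.48 + 195.69 = 29923.17
Import duty = 29923.17 × 8% = 2393.85
Buyer bears: insurance 195.69 + destination terminal 415.16 + delivery 273.43 + duty 2393.85 = 3278.13
Landed cost = invoice 29727.48 + 3278.13 = 33005.61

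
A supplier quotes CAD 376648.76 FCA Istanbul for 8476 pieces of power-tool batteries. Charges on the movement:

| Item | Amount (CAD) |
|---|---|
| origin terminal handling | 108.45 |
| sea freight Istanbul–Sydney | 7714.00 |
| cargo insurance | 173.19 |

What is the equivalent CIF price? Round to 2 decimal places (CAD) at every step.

From FCA to CIF, the seller additionally bears: origin terminal, freight, insurance.
CIF price = 376648.76 + 108.45 + 7714.00 + 173.19 = 384644.40

CIF price: CAD 384644.40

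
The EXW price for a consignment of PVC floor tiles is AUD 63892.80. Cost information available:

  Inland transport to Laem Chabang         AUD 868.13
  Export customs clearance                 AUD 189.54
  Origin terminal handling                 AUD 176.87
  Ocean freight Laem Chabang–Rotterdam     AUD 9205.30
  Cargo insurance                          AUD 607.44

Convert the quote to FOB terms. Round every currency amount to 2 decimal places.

Not relevant to the conversion: freight, insurance — on the buyer under both terms; not part of either seller's price.
From EXW to FOB, the seller additionally bears: inland to port, export clearance, origin terminal.
FOB price = 63892.80 + 868.13 + 189.54 + 176.87 = 65127.34

FOB price: AUD 65127.34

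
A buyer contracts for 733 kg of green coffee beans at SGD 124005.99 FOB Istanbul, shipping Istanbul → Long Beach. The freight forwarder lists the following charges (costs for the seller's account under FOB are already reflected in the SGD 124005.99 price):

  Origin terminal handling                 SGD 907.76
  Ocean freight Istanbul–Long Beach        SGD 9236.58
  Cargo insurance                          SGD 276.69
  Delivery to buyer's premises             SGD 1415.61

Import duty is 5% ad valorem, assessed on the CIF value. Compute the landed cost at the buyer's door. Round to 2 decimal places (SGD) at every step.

Total landed cost: SGD 141610.83

FOB: the seller bears costs until goods are on board at the origin port; the buyer bears freight, insurance and all costs thereafter.
Already in the invoice (seller's account under FOB): origin terminal — exclude.
CIF value = FOB price + freight + insurance = 124005.99 + 9236.58 + 276.69 = 133519.26
Import duty = 133519.26 × 5% = 6675.96
Buyer bears: freight 9236.58 + insurance 276.69 + delivery 1415.61 + duty 6675.96 = 17604.84
Landed cost = invoice 124005.99 + 17604.84 = 141610.83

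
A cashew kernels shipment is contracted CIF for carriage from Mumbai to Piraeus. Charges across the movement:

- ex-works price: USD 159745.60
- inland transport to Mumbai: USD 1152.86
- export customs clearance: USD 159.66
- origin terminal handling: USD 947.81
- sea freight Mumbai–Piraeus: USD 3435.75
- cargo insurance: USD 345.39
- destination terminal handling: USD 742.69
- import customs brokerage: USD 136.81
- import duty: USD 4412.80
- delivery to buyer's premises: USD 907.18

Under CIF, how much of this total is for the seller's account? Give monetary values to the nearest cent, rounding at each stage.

Seller's account: USD 165787.07

CIF: the seller pays costs through ocean freight and marine insurance to the destination port.
Seller's account: goods 159745.60 + inland to port 1152.86 + export clearance 159.66 + origin terminal 947.81 + freight 3435.75 + insurance 345.39 = 165787.07
Buyer's account: destination terminal 742.69 + brokerage 136.81 + duty 4412.80 + delivery 907.18 = 6199.48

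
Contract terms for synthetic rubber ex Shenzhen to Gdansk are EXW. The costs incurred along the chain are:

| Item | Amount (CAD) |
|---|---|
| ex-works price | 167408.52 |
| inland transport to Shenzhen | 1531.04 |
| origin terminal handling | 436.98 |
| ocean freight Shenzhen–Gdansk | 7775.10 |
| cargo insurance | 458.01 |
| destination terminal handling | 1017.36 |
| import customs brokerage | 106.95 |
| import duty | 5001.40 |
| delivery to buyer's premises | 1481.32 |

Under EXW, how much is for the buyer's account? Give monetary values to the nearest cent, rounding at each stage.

EXW: the seller makes goods available at their premises; the buyer bears all onward costs.
Seller's account: goods 167408.52 = 167408.52
Buyer's account: inland to port 1531.04 + origin terminal 436.98 + freight 7775.10 + insurance 458.01 + destination terminal 1017.36 + brokerage 106.95 + duty 5001.40 + delivery 1481.32 = 17808.16

Buyer's account: CAD 17808.16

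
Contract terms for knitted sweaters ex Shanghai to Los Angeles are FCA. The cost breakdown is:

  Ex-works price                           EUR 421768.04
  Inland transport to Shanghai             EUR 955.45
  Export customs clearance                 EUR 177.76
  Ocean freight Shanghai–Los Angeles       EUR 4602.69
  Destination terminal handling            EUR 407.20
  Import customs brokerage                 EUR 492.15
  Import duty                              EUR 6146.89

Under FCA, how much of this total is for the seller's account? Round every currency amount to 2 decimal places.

FCA: the seller delivers export-cleared goods to the carrier; the buyer bears costs from that point.
Seller's account: goods 421768.04 + inland to port 955.45 + export clearance 177.76 = 422901.25
Buyer's account: freight 4602.69 + destination terminal 407.20 + brokerage 492.15 + duty 6146.89 = 11648.93

Seller's account: EUR 422901.25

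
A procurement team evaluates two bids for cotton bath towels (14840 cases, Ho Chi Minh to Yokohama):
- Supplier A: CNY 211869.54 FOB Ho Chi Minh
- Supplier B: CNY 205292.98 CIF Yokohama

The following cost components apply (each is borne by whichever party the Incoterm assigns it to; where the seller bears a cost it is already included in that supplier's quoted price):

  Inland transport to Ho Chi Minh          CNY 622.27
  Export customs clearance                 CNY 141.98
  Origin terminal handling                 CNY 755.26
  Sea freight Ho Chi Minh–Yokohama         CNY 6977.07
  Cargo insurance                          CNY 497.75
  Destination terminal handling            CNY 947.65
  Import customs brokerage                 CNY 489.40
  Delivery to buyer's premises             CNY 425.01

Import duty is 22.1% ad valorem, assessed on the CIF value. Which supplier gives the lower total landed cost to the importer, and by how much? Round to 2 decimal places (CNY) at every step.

Supplier B is cheaper by CNY 17156.73

Supplier A (FOB):
CIF value = FOB price + freight + insurance = 211869.54 + 6977.07 + 497.75 = 219344.36
Import duty = 219344.36 × 22.1% = 48475.10
Buyer bears (A): 6977.07 + 497.75 + 947.65 + 489.40 + 425.01 = 9336.88
Landed cost (A) = invoice 211869.54 + 9336.88 + duty 48475.10 = 269681.52
Supplier B (CIF):
The CIF price already equals the CIF value: 205292.98
Import duty = 205292.98 × 22.1% = 45369.75
Buyer bears (B): 947.65 + 489.40 + 425.01 = 1862.06
Landed cost (B) = invoice 205292.98 + 1862.06 + duty 45369.75 = 252524.79
Difference = |269681.52 − 252524.79| = 17156.73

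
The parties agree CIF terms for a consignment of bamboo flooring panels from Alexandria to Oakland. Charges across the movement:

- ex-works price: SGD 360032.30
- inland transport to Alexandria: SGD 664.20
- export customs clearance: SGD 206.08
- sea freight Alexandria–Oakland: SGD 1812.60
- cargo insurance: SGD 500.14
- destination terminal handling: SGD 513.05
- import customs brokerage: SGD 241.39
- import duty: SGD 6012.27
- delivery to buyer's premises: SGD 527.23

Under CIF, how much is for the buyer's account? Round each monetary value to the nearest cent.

CIF: the seller pays costs through ocean freight and marine insurance to the destination port.
Seller's account: goods 360032.30 + inland to port 664.20 + export clearance 206.08 + freight 1812.60 + insurance 500.14 = 363215.32
Buyer's account: destination terminal 513.05 + brokerage 241.39 + duty 6012.27 + delivery 527.23 = 7293.94

Buyer's account: SGD 7293.94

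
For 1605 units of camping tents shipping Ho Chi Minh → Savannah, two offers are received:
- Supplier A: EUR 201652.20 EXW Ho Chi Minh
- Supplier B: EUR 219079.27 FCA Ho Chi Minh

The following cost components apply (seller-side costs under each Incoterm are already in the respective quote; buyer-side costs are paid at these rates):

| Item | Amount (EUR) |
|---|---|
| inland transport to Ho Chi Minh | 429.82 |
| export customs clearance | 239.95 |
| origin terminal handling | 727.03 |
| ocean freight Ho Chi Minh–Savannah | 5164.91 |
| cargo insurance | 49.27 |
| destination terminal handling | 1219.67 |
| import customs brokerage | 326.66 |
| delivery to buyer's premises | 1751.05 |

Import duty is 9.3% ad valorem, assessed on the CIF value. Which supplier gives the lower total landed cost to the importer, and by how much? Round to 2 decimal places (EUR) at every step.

Supplier A (EXW):
CIF value = EXW price + inland to port + export clearance + origin terminal + freight + insurance = 201652.20 + 429.82 + 239.95 + 727.03 + 5164.91 + 49.27 = 208263.18
Import duty = 208263.18 × 9.3% = 19368.48
Buyer bears (A): 429.82 + 239.95 + 727.03 + 5164.91 + 49.27 + 1219.67 + 326.66 + 1751.05 = 9908.36
Landed cost (A) = invoice 201652.20 + 9908.36 + duty 19368.48 = 230929.04
Supplier B (FCA):
CIF value = FCA price + origin terminal + freight + insurance = 219079.27 + 727.03 + 5164.91 + 49.27 = 225020.48
Import duty = 225020.48 × 9.3% = 20926.90
Buyer bears (B): 727.03 + 5164.91 + 49.27 + 1219.67 + 326.66 + 1751.05 = 9238.59
Landed cost (B) = invoice 219079.27 + 9238.59 + duty 20926.90 = 249244.76
Difference = |230929.04 − 249244.76| = 18315.72

Supplier A is cheaper by EUR 18315.72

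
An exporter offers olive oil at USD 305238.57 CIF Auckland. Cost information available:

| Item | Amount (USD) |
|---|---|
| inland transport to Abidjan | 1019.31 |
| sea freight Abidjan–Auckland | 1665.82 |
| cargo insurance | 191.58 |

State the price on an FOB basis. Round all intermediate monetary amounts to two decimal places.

FOB price: USD 303381.17

Not relevant to the conversion: inland to port — on the seller under both CIF and FOB; already in the CIF price and stays in the FOB price.
From CIF to FOB, the seller no longer bears: freight, insurance.
FOB price = 305238.57 − 1665.82 − 191.58 = 303381.17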